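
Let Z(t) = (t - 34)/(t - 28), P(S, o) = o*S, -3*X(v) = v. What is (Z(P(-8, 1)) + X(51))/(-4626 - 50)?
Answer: 95/28056 ≈ 0.0033861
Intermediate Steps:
X(v) = -v/3
P(S, o) = S*o
Z(t) = (-34 + t)/(-28 + t)
(Z(P(-8, 1)) + X(51))/(-4626 - 50) = ((-34 - 8*1)/(-28 - 8*1) - ⅓*51)/(-4626 - 50) = ((-34 - 8)/(-28 - 8) - 17)/(-4676) = (-42/(-36) - 17)*(-1/4676) = (-1/36*(-42) - 17)*(-1/4676) = (7/6 - 17)*(-1/4676) = -95/6*(-1/4676) = 95/28056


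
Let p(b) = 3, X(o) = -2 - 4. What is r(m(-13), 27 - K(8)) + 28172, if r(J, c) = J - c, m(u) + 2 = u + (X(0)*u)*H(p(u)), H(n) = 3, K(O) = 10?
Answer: 28374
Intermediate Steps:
X(o) = -6
m(u) = -2 - 17*u (m(u) = -2 + (u - 6*u*3) = -2 + (u - 18*u) = -2 - 17*u)
r(m(-13), 27 - K(8)) + 28172 = ((-2 - 17*(-13)) - (27 - 1*10)) + 28172 = ((-2 + 221) - (27 - 10)) + 28172 = (219 - 1*17) + 28172 = (219 - 17) + 28172 = 202 + 28172 = 28374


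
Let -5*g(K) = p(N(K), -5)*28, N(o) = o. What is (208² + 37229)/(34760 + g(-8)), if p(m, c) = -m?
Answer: 402465/173576 ≈ 2.3187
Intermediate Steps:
g(K) = 28*K/5 (g(K) = -(-K)*28/5 = -(-28)*K/5 = 28*K/5)
(208² + 37229)/(34760 + g(-8)) = (208² + 37229)/(34760 + (28/5)*(-8)) = (43264 + 37229)/(34760 - 224/5) = 80493/(173576/5) = 80493*(5/173576) = 402465/173576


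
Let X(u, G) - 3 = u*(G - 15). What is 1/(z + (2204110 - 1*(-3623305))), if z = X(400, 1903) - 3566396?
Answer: 1/3016222 ≈ 3.3154e-7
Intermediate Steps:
X(u, G) = 3 + u*(-15 + G) (X(u, G) = 3 + u*(G - 15) = 3 + u*(-15 + G))
z = -2811193 (z = (3 - 15*400 + 1903*400) - 3566396 = (3 - 6000 + 761200) - 3566396 = 755203 - 3566396 = -2811193)
1/(z + (2204110 - 1*(-3623305))) = 1/(-2811193 + (2204110 - 1*(-3623305))) = 1/(-2811193 + (2204110 + 3623305)) = 1/(-2811193 + 5827415) = 1/3016222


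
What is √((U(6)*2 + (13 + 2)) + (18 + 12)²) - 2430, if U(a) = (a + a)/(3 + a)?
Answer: -2430 + √8259/3 ≈ -2399.7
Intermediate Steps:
U(a) = 2*a/(3 + a) (U(a) = (2*a)/(3 + a) = 2*a/(3 + a))
√((U(6)*2 + (13 + 2)) + (18 + 12)²) - 2430 = √(((2*6/(3 + 6))*2 + (13 + 2)) + (18 + 12)²) - 2430 = √(((2*6/9)*2 + 15) + 30²) - 2430 = √(((2*6*(⅑))*2 + 15) + 900) - 2430 = √(((4/3)*2 + 15) + 900) - 2430 = √((8/3 + 15) + 900) - 2430 = √(53/3 + 900) - 2430 = √(2753/3) - 2430 = √8259/3 - 2430 = -2430 + √8259/3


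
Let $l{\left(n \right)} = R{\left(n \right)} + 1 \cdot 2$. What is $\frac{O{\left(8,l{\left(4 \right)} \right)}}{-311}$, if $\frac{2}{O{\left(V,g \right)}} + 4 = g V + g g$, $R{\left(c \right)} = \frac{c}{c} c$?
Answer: $- \frac{1}{12440} \approx -8.0386 \cdot 10^{-5}$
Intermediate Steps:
$R{\left(c \right)} = c$ ($R{\left(c \right)} = 1 c = c$)
$l{\left(n \right)} = 2 + n$ ($l{\left(n \right)} = n + 1 \cdot 2 = n + 2 = 2 + n$)
$O{\left(V,g \right)} = \frac{2}{-4 + g^{2} + V g}$ ($O{\left(V,g \right)} = \frac{2}{-4 + \left(g V + g g\right)} = \frac{2}{-4 + \left(V g + g^{2}\right)} = \frac{2}{-4 + \left(g^{2} + V g\right)} = \frac{2}{-4 + g^{2} + V g}$)
$\frac{O{\left(8,l{\left(4 \right)} \right)}}{-311} = \frac{2 \frac{1}{-4 + \left(2 + 4\right)^{2} + 8 \left(2 + 4\right)}}{-311} = \frac{2}{-4 + 6^{2} + 8 \cdot 6} \left(- \frac{1}{311}\right) = \frac{2}{-4 + 36 + 48} \left(- \frac{1}{311}\right) = \frac{2}{80} \left(- \frac{1}{311}\right) = 2 \cdot \frac{1}{80} \left(- \frac{1}{311}\right) = \frac{1}{40} \left(- \frac{1}{311}\right) = - \frac{1}{12440}$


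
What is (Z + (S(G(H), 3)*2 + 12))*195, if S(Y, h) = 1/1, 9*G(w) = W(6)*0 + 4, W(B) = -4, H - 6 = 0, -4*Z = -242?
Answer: 29055/2 ≈ 14528.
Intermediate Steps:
Z = 121/2 (Z = -1/4*(-242) = 121/2 ≈ 60.500)
H = 6 (H = 6 + 0 = 6)
G(w) = 4/9 (G(w) = (-4*0 + 4)/9 = (0 + 4)/9 = (1/9)*4 = 4/9)
S(Y, h) = 1 (S(Y, h) = 1*1 = 1)
(Z + (S(G(H), 3)*2 + 12))*195 = (121/2 + (1*2 + 12))*195 = (121/2 + (2 + 12))*195 = (121/2 + 14)*195 = (149/2)*195 = 29055/2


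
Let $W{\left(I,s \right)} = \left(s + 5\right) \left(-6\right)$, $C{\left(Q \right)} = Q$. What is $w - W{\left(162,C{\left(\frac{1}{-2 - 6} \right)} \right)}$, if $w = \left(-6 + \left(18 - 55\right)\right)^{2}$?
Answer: $\frac{7513}{4} \approx 1878.3$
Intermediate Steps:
$W{\left(I,s \right)} = -30 - 6 s$ ($W{\left(I,s \right)} = \left(5 + s\right) \left(-6\right) = -30 - 6 s$)
$w = 1849$ ($w = \left(-6 - 37\right)^{2} = \left(-43\right)^{2} = 1849$)
$w - W{\left(162,C{\left(\frac{1}{-2 - 6} \right)} \right)} = 1849 - \left(-30 - \frac{6}{-2 - 6}\right) = 1849 - \left(-30 - \frac{6}{-8}\right) = 1849 - \left(-30 - - \frac{3}{4}\right) = 1849 - \left(-30 + \frac{3}{4}\right) = 1849 - - \frac{117}{4} = 1849 + \frac{117}{4} = \frac{7513}{4}$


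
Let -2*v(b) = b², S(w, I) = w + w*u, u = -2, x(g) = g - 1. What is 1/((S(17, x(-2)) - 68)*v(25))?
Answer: 2/53125 ≈ 3.7647e-5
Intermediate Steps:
x(g) = -1 + g
S(w, I) = -w (S(w, I) = w + w*(-2) = w - 2*w = -w)
v(b) = -b²/2
1/((S(17, x(-2)) - 68)*v(25)) = 1/((-1*17 - 68)*((-½*25²))) = 1/((-17 - 68)*((-½*625))) = 1/((-85)*(-625/2)) = -1/85*(-2/625) = 2/53125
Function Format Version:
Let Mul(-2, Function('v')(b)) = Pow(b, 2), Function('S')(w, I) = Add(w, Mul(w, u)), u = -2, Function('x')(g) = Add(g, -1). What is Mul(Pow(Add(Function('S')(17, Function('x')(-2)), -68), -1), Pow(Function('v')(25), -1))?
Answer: Rational(2, 53125) ≈ 3.7647e-5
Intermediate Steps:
Function('x')(g) = Add(-1, g)
Function('S')(w, I) = Mul(-1, w) (Function('S')(w, I) = Add(w, Mul(w, -2)) = Add(w, Mul(-2, w)) = Mul(-1, w))
Function('v')(b) = Mul(Rational(-1, 2), Pow(b, 2))
Mul(Pow(Add(Function('S')(17, Function('x')(-2)), -68), -1), Pow(Function('v')(25), -1)) = Mul(Pow(Add(Mul(-1, 17), -68), -1), Pow(Mul(Rational(-1, 2), Pow(25, 2)), -1)) = Mul(Pow(Add(-17, -68), -1), Pow(Mul(Rational(-1, 2), 625), -1)) = Mul(Pow(-85, -1), Pow(Rational(-625, 2), -1)) = Mul(Rational(-1, 85), Rational(-2, 625)) = Rational(2, 53125)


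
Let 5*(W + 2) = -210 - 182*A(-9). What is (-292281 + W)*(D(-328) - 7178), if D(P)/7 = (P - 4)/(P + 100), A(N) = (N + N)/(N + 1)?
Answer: 238934450197/114 ≈ 2.0959e+9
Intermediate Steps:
A(N) = 2*N/(1 + N) (A(N) = (2*N)/(1 + N) = 2*N/(1 + N))
W = -1259/10 (W = -2 + (-210 - 364*(-9)/(1 - 9))/5 = -2 + (-210 - 364*(-9)/(-8))/5 = -2 + (-210 - 364*(-9)*(-1)/8)/5 = -2 + (-210 - 182*9/4)/5 = -2 + (-210 - 819/2)/5 = -2 + (⅕)*(-1239/2) = -2 - 1239/10 = -1259/10 ≈ -125.90)
D(P) = 7*(-4 + P)/(100 + P) (D(P) = 7*((P - 4)/(P + 100)) = 7*((-4 + P)/(100 + P)) = 7*(-4 + P)/(100 + P))
(-292281 + W)*(D(-328) - 7178) = (-292281 - 1259/10)*(7*(-4 - 328)/(100 - 328) - 7178) = -2924069*(7*(-332)/(-228) - 7178)/10 = -2924069*(7*(-1/228)*(-332) - 7178)/10 = -2924069*(581/57 - 7178)/10 = -2924069/10*(-408565/57) = 238934450197/114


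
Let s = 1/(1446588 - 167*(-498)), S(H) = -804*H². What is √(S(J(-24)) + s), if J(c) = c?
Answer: I*√1083731575456631910/1529754 ≈ 680.52*I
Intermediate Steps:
s = 1/1529754 (s = 1/(1446588 + 83166) = 1/1529754 ≈ 6.5370e-7)
√(S(J(-24)) + s) = √(-804*(-24)² + 1/1529754) = √(-804*576 + 1/1529754) = √(-463104 + 1/1529754) = √(-708435196415/1529754) = I*√1083731575456631910/1529754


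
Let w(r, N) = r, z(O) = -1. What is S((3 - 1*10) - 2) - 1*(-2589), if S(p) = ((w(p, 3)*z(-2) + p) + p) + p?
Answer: 2571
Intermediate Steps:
S(p) = 2*p (S(p) = ((p*(-1) + p) + p) + p = ((-p + p) + p) + p = (0 + p) + p = p + p = 2*p)
S((3 - 1*10) - 2) - 1*(-2589) = 2*((3 - 1*10) - 2) - 1*(-2589) = 2*((3 - 10) - 2) + 2589 = 2*(-7 - 2) + 2589 = 2*(-9) + 2589 = -18 + 2589 = 2571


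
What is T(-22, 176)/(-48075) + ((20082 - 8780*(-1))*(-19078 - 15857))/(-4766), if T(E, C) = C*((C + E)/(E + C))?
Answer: 24236865884467/114562725 ≈ 2.1156e+5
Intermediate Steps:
T(E, C) = C (T(E, C) = C*((C + E)/(C + E)) = C*1 = C)
T(-22, 176)/(-48075) + ((20082 - 8780*(-1))*(-19078 - 15857))/(-4766) = 176/(-48075) + ((20082 - 8780*(-1))*(-19078 - 15857))/(-4766) = 176*(-1/48075) + ((20082 + 8780)*(-34935))*(-1/4766) = -176/48075 + (28862*(-34935))*(-1/4766) = -176/48075 - 1008293970*(-1/4766) = -176/48075 + 504146985/2383 = 24236865884467/114562725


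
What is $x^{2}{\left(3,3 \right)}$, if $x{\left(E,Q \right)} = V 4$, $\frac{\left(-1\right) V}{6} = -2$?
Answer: $2304$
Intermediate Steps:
$V = 12$ ($V = \left(-6\right) \left(-2\right) = 12$)
$x{\left(E,Q \right)} = 48$ ($x{\left(E,Q \right)} = 12 \cdot 4 = 48$)
$x^{2}{\left(3,3 \right)} = 48^{2} = 2304$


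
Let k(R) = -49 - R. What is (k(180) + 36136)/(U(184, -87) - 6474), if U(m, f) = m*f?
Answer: -11969/7494 ≈ -1.5971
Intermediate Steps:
U(m, f) = f*m
(k(180) + 36136)/(U(184, -87) - 6474) = ((-49 - 1*180) + 36136)/(-87*184 - 6474) = ((-49 - 180) + 36136)/(-16008 - 6474) = (-229 + 36136)/(-22482) = 35907*(-1/22482) = -11969/7494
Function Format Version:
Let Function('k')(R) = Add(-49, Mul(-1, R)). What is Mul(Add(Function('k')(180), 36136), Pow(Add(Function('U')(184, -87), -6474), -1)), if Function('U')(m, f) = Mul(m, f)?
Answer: Rational(-11969, 7494) ≈ -1.5971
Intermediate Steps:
Function('U')(m, f) = Mul(f, m)
Mul(Add(Function('k')(180), 36136), Pow(Add(Function('U')(184, -87), -6474), -1)) = Mul(Add(Add(-49, Mul(-1, 180)), 36136), Pow(Add(Mul(-87, 184), -6474), -1)) = Mul(Add(Add(-49, -180), 36136), Pow(Add(-16008, -6474), -1)) = Mul(Add(-229, 36136), Pow(-22482, -1)) = Mul(35907, Rational(-1, 22482)) = Rational(-11969, 7494)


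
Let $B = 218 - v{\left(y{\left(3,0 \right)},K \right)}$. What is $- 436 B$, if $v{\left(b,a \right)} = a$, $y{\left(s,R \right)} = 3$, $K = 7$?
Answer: $-91996$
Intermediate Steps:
$B = 211$ ($B = 218 - 7 = 211$)
$- 436 B = \left(-436\right) 211 = -91996$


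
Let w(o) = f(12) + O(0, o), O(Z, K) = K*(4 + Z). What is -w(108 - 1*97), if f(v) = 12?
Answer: -56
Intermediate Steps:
w(o) = 12 + 4*o (w(o) = 12 + o*(4 + 0) = 12 + o*4 = 12 + 4*o)
-w(108 - 1*97) = -(12 + 4*(108 - 1*97)) = -(12 + 4*(108 - 97)) = -(12 + 4*11) = -(12 + 44) = -1*56 = -56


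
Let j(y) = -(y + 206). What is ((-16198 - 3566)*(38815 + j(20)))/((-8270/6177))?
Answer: 2355515548146/4135 ≈ 5.6965e+8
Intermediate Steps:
j(y) = -206 - y (j(y) = -(206 + y) = -206 - y)
((-16198 - 3566)*(38815 + j(20)))/((-8270/6177)) = ((-16198 - 3566)*(38815 + (-206 - 1*20)))/((-8270/6177)) = (-19764*(38815 + (-206 - 20)))/((-8270*1/6177)) = (-19764*(38815 - 226))/(-8270/6177) = -19764*38589*(-6177/8270) = -762672996*(-6177/8270) = 2355515548146/4135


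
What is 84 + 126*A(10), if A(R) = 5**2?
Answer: 3234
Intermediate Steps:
A(R) = 25
84 + 126*A(10) = 84 + 126*25 = 84 + 3150 = 3234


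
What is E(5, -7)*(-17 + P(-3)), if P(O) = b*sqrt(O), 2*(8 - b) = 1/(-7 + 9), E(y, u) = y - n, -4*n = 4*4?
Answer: -153 + 279*I*sqrt(3)/4 ≈ -153.0 + 120.81*I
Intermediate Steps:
n = -4 ≈ -4.0000
E(y, u) = 4 + y (E(y, u) = y - 1*(-4) = y + 4 = 4 + y)
b = 31/4 (b = 8 - 1/(2*(-7 + 9)) = 8 - 1/2/2 = 8 - 1/2*1/2 = 8 - 1/4 = 31/4 ≈ 7.7500)
P(O) = 31*sqrt(O)/4
E(5, -7)*(-17 + P(-3)) = (4 + 5)*(-17 + 31*sqrt(-3)/4) = 9*(-17 + 31*(I*sqrt(3))/4) = 9*(-17 + 31*I*sqrt(3)/4) = -153 + 279*I*sqrt(3)/4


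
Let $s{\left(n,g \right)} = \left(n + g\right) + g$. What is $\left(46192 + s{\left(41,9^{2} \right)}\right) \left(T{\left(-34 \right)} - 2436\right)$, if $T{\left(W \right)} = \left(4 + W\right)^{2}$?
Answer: $-71262720$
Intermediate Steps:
$s{\left(n,g \right)} = n + 2 g$ ($s{\left(n,g \right)} = \left(g + n\right) + g = n + 2 g$)
$\left(46192 + s{\left(41,9^{2} \right)}\right) \left(T{\left(-34 \right)} - 2436\right) = \left(46192 + \left(41 + 2 \cdot 9^{2}\right)\right) \left(\left(4 - 34\right)^{2} - 2436\right) = \left(46192 + \left(41 + 2 \cdot 81\right)\right) \left(\left(-30\right)^{2} - 2436\right) = \left(46192 + \left(41 + 162\right)\right) \left(900 - 2436\right) = \left(46192 + 203\right) \left(-1536\right) = 46395 \left(-1536\right) = -71262720$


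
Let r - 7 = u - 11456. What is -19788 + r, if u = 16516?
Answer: -14721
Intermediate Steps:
r = 5067 (r = 7 + (16516 - 11456) = 7 + 5060 = 5067)
-19788 + r = -19788 + 5067 = -14721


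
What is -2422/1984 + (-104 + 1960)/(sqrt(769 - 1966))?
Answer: -1211/992 - 1856*I*sqrt(133)/399 ≈ -1.2208 - 53.645*I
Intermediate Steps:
-2422/1984 + (-104 + 1960)/(sqrt(769 - 1966)) = -2422*1/1984 + 1856/(sqrt(-1197)) = -1211/992 + 1856/((3*I*sqrt(133))) = -1211/992 + 1856*(-I*sqrt(133)/399) = -1211/992 - 1856*I*sqrt(133)/399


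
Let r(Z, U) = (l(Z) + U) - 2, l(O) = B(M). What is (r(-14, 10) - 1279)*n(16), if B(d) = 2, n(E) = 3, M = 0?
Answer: -3807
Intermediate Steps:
l(O) = 2
r(Z, U) = U (r(Z, U) = (2 + U) - 2 = U)
(r(-14, 10) - 1279)*n(16) = (10 - 1279)*3 = -1269*3 = -3807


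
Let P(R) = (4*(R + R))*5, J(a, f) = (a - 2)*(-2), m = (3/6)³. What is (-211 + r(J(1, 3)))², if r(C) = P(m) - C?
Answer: 43264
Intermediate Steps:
m = ⅛ (m = (3*(⅙))³ = (½)³ = ⅛ ≈ 0.12500)
J(a, f) = 4 - 2*a (J(a, f) = (-2 + a)*(-2) = 4 - 2*a)
P(R) = 40*R (P(R) = (4*(2*R))*5 = (8*R)*5 = 40*R)
r(C) = 5 - C (r(C) = 40*(⅛) - C = 5 - C)
(-211 + r(J(1, 3)))² = (-211 + (5 - (4 - 2*1)))² = (-211 + (5 - (4 - 2)))² = (-211 + (5 - 1*2))² = (-211 + (5 - 2))² = (-211 + 3)² = (-208)² = 43264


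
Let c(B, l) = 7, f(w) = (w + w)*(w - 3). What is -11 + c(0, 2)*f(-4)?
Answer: 381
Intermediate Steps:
f(w) = 2*w*(-3 + w) (f(w) = (2*w)*(-3 + w) = 2*w*(-3 + w))
-11 + c(0, 2)*f(-4) = -11 + 7*(2*(-4)*(-3 - 4)) = -11 + 7*(2*(-4)*(-7)) = -11 + 7*56 = -11 + 392 = 381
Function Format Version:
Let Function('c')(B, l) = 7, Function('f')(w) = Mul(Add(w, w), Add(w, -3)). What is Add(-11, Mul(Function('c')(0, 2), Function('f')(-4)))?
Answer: 381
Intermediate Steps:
Function('f')(w) = Mul(2, w, Add(-3, w)) (Function('f')(w) = Mul(Mul(2, w), Add(-3, w)) = Mul(2, w, Add(-3, w)))
Add(-11, Mul(Function('c')(0, 2), Function('f')(-4))) = Add(-11, Mul(7, Mul(2, -4, Add(-3, -4)))) = Add(-11, Mul(7, Mul(2, -4, -7))) = Add(-11, Mul(7, 56)) = Add(-11, 392) = 381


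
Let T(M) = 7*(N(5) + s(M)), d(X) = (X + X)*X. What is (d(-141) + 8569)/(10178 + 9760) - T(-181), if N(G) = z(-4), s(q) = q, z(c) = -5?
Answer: 26007607/19938 ≈ 1304.4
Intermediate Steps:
N(G) = -5
d(X) = 2*X² (d(X) = (2*X)*X = 2*X²)
T(M) = -35 + 7*M (T(M) = 7*(-5 + M) = -35 + 7*M)
(d(-141) + 8569)/(10178 + 9760) - T(-181) = (2*(-141)² + 8569)/(10178 + 9760) - (-35 + 7*(-181)) = (2*19881 + 8569)/19938 - (-35 - 1267) = (39762 + 8569)*(1/19938) - 1*(-1302) = 48331*(1/19938) + 1302 = 48331/19938 + 1302 = 26007607/19938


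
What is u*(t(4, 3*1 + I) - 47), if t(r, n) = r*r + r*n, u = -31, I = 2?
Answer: 341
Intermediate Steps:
t(r, n) = r² + n*r
u*(t(4, 3*1 + I) - 47) = -31*(4*((3*1 + 2) + 4) - 47) = -31*(4*((3 + 2) + 4) - 47) = -31*(4*(5 + 4) - 47) = -31*(4*9 - 47) = -31*(36 - 47) = -31*(-11) = 341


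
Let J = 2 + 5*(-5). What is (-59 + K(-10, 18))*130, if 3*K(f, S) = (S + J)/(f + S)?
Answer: -92365/12 ≈ -7697.1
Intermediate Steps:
J = -23 (J = 2 - 25 = -23)
K(f, S) = (-23 + S)/(3*(S + f)) (K(f, S) = ((S - 23)/(f + S))/3 = ((-23 + S)/(S + f))/3 = (-23 + S)/(3*(S + f)))
(-59 + K(-10, 18))*130 = (-59 + (-23 + 18)/(3*(18 - 10)))*130 = (-59 + (⅓)*(-5)/8)*130 = (-59 + (⅓)*(⅛)*(-5))*130 = (-59 - 5/24)*130 = -1421/24*130 = -92365/12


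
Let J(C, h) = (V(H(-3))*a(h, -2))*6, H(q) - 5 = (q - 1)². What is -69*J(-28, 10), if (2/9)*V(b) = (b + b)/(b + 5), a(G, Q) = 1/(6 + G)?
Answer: -39123/208 ≈ -188.09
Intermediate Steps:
H(q) = 5 + (-1 + q)² (H(q) = 5 + (q - 1)² = 5 + (-1 + q)²)
V(b) = 9*b/(5 + b) (V(b) = 9*((b + b)/(b + 5))/2 = 9*((2*b)/(5 + b))/2 = 9*(2*b/(5 + b))/2 = 9*b/(5 + b))
J(C, h) = 567/(13*(6 + h)) (J(C, h) = ((9*(5 + (-1 - 3)²)/(5 + (5 + (-1 - 3)²)))/(6 + h))*6 = ((9*(5 + (-4)²)/(5 + (5 + (-4)²)))/(6 + h))*6 = ((9*(5 + 16)/(5 + (5 + 16)))/(6 + h))*6 = ((9*21/(5 + 21))/(6 + h))*6 = ((9*21/26)/(6 + h))*6 = ((9*21*(1/26))/(6 + h))*6 = (189/(26*(6 + h)))*6 = 567/(13*(6 + h)))
-69*J(-28, 10) = -39123/(13*(6 + 10)) = -39123/(13*16) = -69*567/208 = -39123/208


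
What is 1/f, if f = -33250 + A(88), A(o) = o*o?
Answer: -1/25506 ≈ -3.9206e-5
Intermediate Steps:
A(o) = o**2
f = -25506 (f = -33250 + 88**2 = -33250 + 7744 = -25506)
1/f = 1/(-25506) = -1/25506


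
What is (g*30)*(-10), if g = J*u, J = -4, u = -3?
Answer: -3600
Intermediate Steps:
g = 12 (g = -4*(-3) = 12)
(g*30)*(-10) = (12*30)*(-10) = 360*(-10) = -3600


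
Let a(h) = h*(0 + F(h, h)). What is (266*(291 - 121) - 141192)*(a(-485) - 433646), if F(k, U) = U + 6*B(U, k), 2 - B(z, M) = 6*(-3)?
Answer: 24628430612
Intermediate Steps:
B(z, M) = 20 (B(z, M) = 2 - 6*(-3) = 2 - 1*(-18) = 2 + 18 = 20)
F(k, U) = 120 + U (F(k, U) = U + 6*20 = U + 120 = 120 + U)
a(h) = h*(120 + h) (a(h) = h*(0 + (120 + h)) = h*(120 + h))
(266*(291 - 121) - 141192)*(a(-485) - 433646) = (266*(291 - 121) - 141192)*(-485*(120 - 485) - 433646) = (266*170 - 141192)*(-485*(-365) - 433646) = (45220 - 141192)*(177025 - 433646) = -95972*(-256621) = 24628430612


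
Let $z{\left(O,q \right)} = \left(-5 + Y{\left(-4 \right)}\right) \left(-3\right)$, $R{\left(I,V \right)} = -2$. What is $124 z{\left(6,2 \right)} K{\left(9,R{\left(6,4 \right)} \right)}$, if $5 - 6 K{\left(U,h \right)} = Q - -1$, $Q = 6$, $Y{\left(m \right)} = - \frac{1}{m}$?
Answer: $-589$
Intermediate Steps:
$z{\left(O,q \right)} = \frac{57}{4}$ ($z{\left(O,q \right)} = \left(-5 - \frac{1}{-4}\right) \left(-3\right) = \left(-5 - - \frac{1}{4}\right) \left(-3\right) = \left(-5 + \frac{1}{4}\right) \left(-3\right) = \left(- \frac{19}{4}\right) \left(-3\right) = \frac{57}{4}$)
$K{\left(U,h \right)} = - \frac{1}{3}$ ($K{\left(U,h \right)} = \frac{5}{6} - \frac{6 - -1}{6} = \frac{5}{6} - \frac{6 + 1}{6} = \frac{5}{6} - \frac{7}{6} = - \frac{1}{3}$)
$124 z{\left(6,2 \right)} K{\left(9,R{\left(6,4 \right)} \right)} = 124 \cdot \frac{57}{4} \left(- \frac{1}{3}\right) = 1767 \left(- \frac{1}{3}\right) = -589$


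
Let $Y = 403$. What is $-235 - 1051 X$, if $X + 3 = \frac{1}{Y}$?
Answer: $\frac{1174903}{403} \approx 2915.4$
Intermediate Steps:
$X = - \frac{1208}{403}$ ($X = -3 + \frac{1}{403} = - \frac{1208}{403} \approx -2.9975$)
$-235 - 1051 X = -235 - - \frac{1269608}{403} = -235 + \frac{1269608}{403} = \frac{1174903}{403}$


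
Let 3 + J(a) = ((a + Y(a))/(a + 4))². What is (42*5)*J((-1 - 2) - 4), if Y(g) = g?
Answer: 11830/3 ≈ 3943.3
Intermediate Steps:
J(a) = -3 + 4*a²/(4 + a)² (J(a) = -3 + ((a + a)/(a + 4))² = -3 + ((2*a)/(4 + a))² = -3 + (2*a/(4 + a))² = -3 + 4*a²/(4 + a)²)
(42*5)*J((-1 - 2) - 4) = (42*5)*(-3 + 4*((-1 - 2) - 4)²/(4 + ((-1 - 2) - 4))²) = 210*(-3 + 4*(-3 - 4)²/(4 + (-3 - 4))²) = 210*(-3 + 4*(-7)²/(4 - 7)²) = 210*(-3 + 4*49/(-3)²) = 210*(-3 + 4*49*(⅑)) = 210*(-3 + 196/9) = 210*(169/9) = 11830/3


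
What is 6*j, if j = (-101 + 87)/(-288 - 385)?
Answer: 84/673 ≈ 0.12481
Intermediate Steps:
j = 14/673 (j = -14/(-673) = -14*(-1/673) = 14/673 ≈ 0.020802)
6*j = 6*(14/673) = 84/673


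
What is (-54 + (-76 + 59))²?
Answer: 5041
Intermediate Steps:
(-54 + (-76 + 59))² = (-54 - 17)² = (-71)² = 5041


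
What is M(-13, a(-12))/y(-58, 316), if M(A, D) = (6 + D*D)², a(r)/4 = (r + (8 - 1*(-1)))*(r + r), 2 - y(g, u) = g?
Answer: 114678375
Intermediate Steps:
y(g, u) = 2 - g
a(r) = 8*r*(9 + r) (a(r) = 4*((r + (8 - 1*(-1)))*(r + r)) = 4*((r + (8 + 1))*(2*r)) = 4*((r + 9)*(2*r)) = 4*((9 + r)*(2*r)) = 4*(2*r*(9 + r)) = 8*r*(9 + r))
M(A, D) = (6 + D²)²
M(-13, a(-12))/y(-58, 316) = (6 + (8*(-12)*(9 - 12))²)²/(2 - 1*(-58)) = (6 + (8*(-12)*(-3))²)²/(2 + 58) = (6 + 288²)²/60 = (6 + 82944)²*(1/60) = 82950²*(1/60) = 6880702500*(1/60) = 114678375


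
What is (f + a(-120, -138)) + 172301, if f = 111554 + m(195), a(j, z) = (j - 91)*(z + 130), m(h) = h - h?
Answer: 285543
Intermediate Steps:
m(h) = 0
a(j, z) = (-91 + j)*(130 + z)
f = 111554 (f = 111554 + 0 = 111554)
(f + a(-120, -138)) + 172301 = (111554 + (-11830 - 91*(-138) + 130*(-120) - 120*(-138))) + 172301 = (111554 + (-11830 + 12558 - 15600 + 16560)) + 172301 = (111554 + 1688) + 172301 = 113242 + 172301 = 285543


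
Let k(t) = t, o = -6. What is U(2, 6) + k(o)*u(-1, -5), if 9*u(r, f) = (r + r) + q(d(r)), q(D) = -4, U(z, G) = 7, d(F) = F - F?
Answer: 11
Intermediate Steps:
d(F) = 0
u(r, f) = -4/9 + 2*r/9 (u(r, f) = ((r + r) - 4)/9 = (2*r - 4)/9 = (-4 + 2*r)/9 = -4/9 + 2*r/9)
U(2, 6) + k(o)*u(-1, -5) = 7 - 6*(-4/9 + (2/9)*(-1)) = 7 - 6*(-4/9 - 2/9) = 7 - 6*(-⅔) = 7 + 4 = 11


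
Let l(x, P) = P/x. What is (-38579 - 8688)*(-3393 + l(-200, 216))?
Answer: 4010699484/25 ≈ 1.6043e+8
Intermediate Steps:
(-38579 - 8688)*(-3393 + l(-200, 216)) = (-38579 - 8688)*(-3393 + 216/(-200)) = -47267*(-3393 + 216*(-1/200)) = -47267*(-3393 - 27/25) = -47267*(-84852/25) = 4010699484/25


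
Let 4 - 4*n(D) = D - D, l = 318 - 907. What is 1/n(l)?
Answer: 1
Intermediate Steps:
l = -589
n(D) = 1 (n(D) = 1 - (D - D)/4 = 1 - ¼*0 = 1 + 0 = 1)
1/n(l) = 1/1 = 1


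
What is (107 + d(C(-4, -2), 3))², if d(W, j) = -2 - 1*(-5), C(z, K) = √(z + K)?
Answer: 12100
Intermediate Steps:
C(z, K) = √(K + z)
d(W, j) = 3 (d(W, j) = -2 + 5 = 3)
(107 + d(C(-4, -2), 3))² = (107 + 3)² = 110² = 12100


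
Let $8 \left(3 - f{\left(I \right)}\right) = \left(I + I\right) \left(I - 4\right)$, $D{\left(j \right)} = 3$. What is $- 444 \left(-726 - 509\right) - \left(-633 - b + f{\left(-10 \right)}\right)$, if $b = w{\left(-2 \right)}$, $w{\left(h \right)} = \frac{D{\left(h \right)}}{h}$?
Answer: $\frac{1098007}{2} \approx 5.49 \cdot 10^{5}$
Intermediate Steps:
$w{\left(h \right)} = \frac{3}{h}$
$b = - \frac{3}{2}$ ($b = \frac{3}{-2} = 3 \left(- \frac{1}{2}\right) = - \frac{3}{2} \approx -1.5$)
$f{\left(I \right)} = 3 - \frac{I \left(-4 + I\right)}{4}$ ($f{\left(I \right)} = 3 - \frac{\left(I + I\right) \left(I - 4\right)}{8} = 3 - \frac{2 I \left(-4 + I\right)}{8} = 3 - \frac{I \left(-4 + I\right)}{4}$)
$- 444 \left(-726 - 509\right) - \left(-633 - b + f{\left(-10 \right)}\right) = - 444 \left(-726 - 509\right) + \left(\left(445 + \left(188 - \left(3 - 10 - \frac{\left(-10\right)^{2}}{4}\right)\right)\right) - \frac{3}{2}\right) = - 444 \left(-726 - 509\right) + \left(\left(445 + \left(188 - \left(3 - 10 - 25\right)\right)\right) - \frac{3}{2}\right) = \left(-444\right) \left(-1235\right) + \left(\left(445 + \left(188 - \left(3 - 10 - 25\right)\right)\right) - \frac{3}{2}\right) = 548340 + \left(\left(445 + \left(188 - -32\right)\right) - \frac{3}{2}\right) = 548340 + \left(\left(445 + \left(188 + 32\right)\right) - \frac{3}{2}\right) = 548340 + \left(\left(445 + 220\right) - \frac{3}{2}\right) = 548340 + \left(665 - \frac{3}{2}\right) = 548340 + \frac{1327}{2} = \frac{1098007}{2}$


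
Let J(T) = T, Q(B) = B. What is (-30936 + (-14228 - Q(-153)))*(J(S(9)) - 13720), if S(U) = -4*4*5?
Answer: 621151800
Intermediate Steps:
S(U) = -80 (S(U) = -16*5 = -80)
(-30936 + (-14228 - Q(-153)))*(J(S(9)) - 13720) = (-30936 + (-14228 - 1*(-153)))*(-80 - 13720) = (-30936 + (-14228 + 153))*(-13800) = (-30936 - 14075)*(-13800) = -45011*(-13800) = 621151800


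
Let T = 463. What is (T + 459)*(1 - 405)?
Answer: -372488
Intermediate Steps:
(T + 459)*(1 - 405) = (463 + 459)*(1 - 405) = 922*(-404) = -372488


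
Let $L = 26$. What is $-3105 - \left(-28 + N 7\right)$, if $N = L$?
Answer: $-3259$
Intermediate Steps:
$N = 26$
$-3105 - \left(-28 + N 7\right) = -3105 - \left(-28 + 26 \cdot 7\right) = -3105 - \left(-28 + 182\right) = -3105 - 154 = -3259$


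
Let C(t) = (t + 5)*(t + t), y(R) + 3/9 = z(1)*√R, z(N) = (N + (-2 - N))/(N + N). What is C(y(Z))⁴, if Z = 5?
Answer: 1641759616/6561 - 220934272*√5/2187 ≈ 24339.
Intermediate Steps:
z(N) = -1/N (z(N) = -2*1/(2*N) = -1/N)
y(R) = -⅓ - √R (y(R) = -⅓ + (-1/1)*√R = -⅓ + (-1*1)*√R = -⅓ - √R)
C(t) = 2*t*(5 + t) (C(t) = (5 + t)*(2*t) = 2*t*(5 + t))
C(y(Z))⁴ = (2*(-⅓ - √5)*(5 + (-⅓ - √5)))⁴ = (2*(-⅓ - √5)*(14/3 - √5))⁴ = 16*(-⅓ - √5)⁴*(14/3 - √5)⁴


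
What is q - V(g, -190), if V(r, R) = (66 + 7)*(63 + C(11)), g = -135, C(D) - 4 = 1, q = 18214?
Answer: 13250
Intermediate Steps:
C(D) = 5 (C(D) = 4 + 1 = 5)
V(r, R) = 4964 (V(r, R) = (66 + 7)*(63 + 5) = 73*68 = 4964)
q - V(g, -190) = 18214 - 1*4964 = 18214 - 4964 = 13250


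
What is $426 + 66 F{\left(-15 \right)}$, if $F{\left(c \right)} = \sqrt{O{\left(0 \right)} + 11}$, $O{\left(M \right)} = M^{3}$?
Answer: $426 + 66 \sqrt{11} \approx 644.9$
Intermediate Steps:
$F{\left(c \right)} = \sqrt{11}$ ($F{\left(c \right)} = \sqrt{0^{3} + 11} = \sqrt{0 + 11} = \sqrt{11}$)
$426 + 66 F{\left(-15 \right)} = 426 + 66 \sqrt{11}$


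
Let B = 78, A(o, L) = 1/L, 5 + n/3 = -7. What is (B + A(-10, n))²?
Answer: 7879249/1296 ≈ 6079.7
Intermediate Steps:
n = -36 (n = -15 + 3*(-7) = -15 - 21 = -36)
(B + A(-10, n))² = (78 + 1/(-36))² = (78 - 1/36)² = (2807/36)² = 7879249/1296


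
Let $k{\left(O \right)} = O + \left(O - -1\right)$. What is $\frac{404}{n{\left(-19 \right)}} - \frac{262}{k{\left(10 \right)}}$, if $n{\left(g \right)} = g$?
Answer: $- \frac{13462}{399} \approx -33.739$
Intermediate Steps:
$k{\left(O \right)} = 1 + 2 O$ ($k{\left(O \right)} = O + \left(O + 1\right) = O + \left(1 + O\right) = 1 + 2 O$)
$\frac{404}{n{\left(-19 \right)}} - \frac{262}{k{\left(10 \right)}} = \frac{404}{-19} - \frac{262}{1 + 2 \cdot 10} = 404 \left(- \frac{1}{19}\right) - \frac{262}{1 + 20} = - \frac{404}{19} - \frac{262}{21} = - \frac{13462}{399}$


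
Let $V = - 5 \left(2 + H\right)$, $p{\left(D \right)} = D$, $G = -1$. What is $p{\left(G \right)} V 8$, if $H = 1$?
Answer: $120$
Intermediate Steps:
$V = -15$ ($V = - 5 \left(2 + 1\right) = \left(-5\right) 3 = -15$)
$p{\left(G \right)} V 8 = \left(-1\right) \left(-15\right) 8 = 15 \cdot 8 = 120$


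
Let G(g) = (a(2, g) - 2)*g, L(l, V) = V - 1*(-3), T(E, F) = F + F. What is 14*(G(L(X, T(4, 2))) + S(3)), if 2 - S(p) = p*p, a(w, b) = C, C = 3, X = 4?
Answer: 0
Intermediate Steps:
a(w, b) = 3
T(E, F) = 2*F
L(l, V) = 3 + V (L(l, V) = V + 3 = 3 + V)
S(p) = 2 - p² (S(p) = 2 - p*p = 2 - p²)
G(g) = g (G(g) = (3 - 2)*g = 1*g = g)
14*(G(L(X, T(4, 2))) + S(3)) = 14*((3 + 2*2) + (2 - 1*3²)) = 14*((3 + 4) + (2 - 1*9)) = 14*(7 + (2 - 9)) = 14*(7 - 7) = 14*0 = 0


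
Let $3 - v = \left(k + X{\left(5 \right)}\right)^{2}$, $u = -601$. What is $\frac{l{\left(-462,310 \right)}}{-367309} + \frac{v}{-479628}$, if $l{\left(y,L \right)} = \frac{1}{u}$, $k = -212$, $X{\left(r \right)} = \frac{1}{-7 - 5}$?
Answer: $\frac{1429725518906869}{15246601964964288} \approx 0.093773$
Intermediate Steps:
$X{\left(r \right)} = - \frac{1}{12}$ ($X{\left(r \right)} = \frac{1}{-12} = - \frac{1}{12}$)
$v = - \frac{6476593}{144}$ ($v = 3 - \left(-212 - \frac{1}{12}\right)^{2} = 3 - \left(- \frac{2545}{12}\right)^{2} = 3 - \frac{6477025}{144} = - \frac{6476593}{144} \approx -44976.0$)
$l{\left(y,L \right)} = - \frac{1}{601}$ ($l{\left(y,L \right)} = \frac{1}{-601} = - \frac{1}{601}$)
$\frac{l{\left(-462,310 \right)}}{-367309} + \frac{v}{-479628} = - \frac{1}{601 \left(-367309\right)} - \frac{6476593}{144 \left(-479628\right)} = \left(- \frac{1}{601}\right) \left(- \frac{1}{367309}\right) - - \frac{6476593}{69066432} = \frac{1}{220752709} + \frac{6476593}{69066432} = \frac{1429725518906869}{15246601964964288}$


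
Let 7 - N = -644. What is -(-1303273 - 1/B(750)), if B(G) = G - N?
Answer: 129024028/99 ≈ 1.3033e+6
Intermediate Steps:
N = 651 (N = 7 - 1*(-644) = 7 + 644 = 651)
B(G) = -651 + G (B(G) = G - 1*651 = G - 651 = -651 + G)
-(-1303273 - 1/B(750)) = -(-1303273 - 1/(-651 + 750)) = -(-1303273 - 1/99) = -1*(-129024028/99) = 129024028/99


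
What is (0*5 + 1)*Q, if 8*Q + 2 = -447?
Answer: -449/8 ≈ -56.125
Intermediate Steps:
Q = -449/8 (Q = -¼ + (⅛)*(-447) = -¼ - 447/8 = -449/8 ≈ -56.125)
(0*5 + 1)*Q = (0*5 + 1)*(-449/8) = (0 + 1)*(-449/8) = 1*(-449/8) = -449/8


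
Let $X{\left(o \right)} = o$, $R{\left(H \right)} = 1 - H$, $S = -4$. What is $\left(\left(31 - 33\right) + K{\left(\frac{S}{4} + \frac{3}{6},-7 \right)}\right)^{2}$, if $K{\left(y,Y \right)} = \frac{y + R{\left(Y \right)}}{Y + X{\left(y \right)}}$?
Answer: $9$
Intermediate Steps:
$K{\left(y,Y \right)} = \frac{1 + y - Y}{Y + y}$ ($K{\left(y,Y \right)} = \frac{y - \left(-1 + Y\right)}{Y + y} = \frac{1 + y - Y}{Y + y}$)
$\left(\left(31 - 33\right) + K{\left(\frac{S}{4} + \frac{3}{6},-7 \right)}\right)^{2} = \left(\left(31 - 33\right) + \frac{1 + \left(- \frac{4}{4} + \frac{3}{6}\right) - -7}{-7 + \left(- \frac{4}{4} + \frac{3}{6}\right)}\right)^{2} = \left(-2 + \frac{1 + \left(\left(-4\right) \frac{1}{4} + 3 \cdot \frac{1}{6}\right) + 7}{-7 + \left(\left(-4\right) \frac{1}{4} + 3 \cdot \frac{1}{6}\right)}\right)^{2} = \left(-2 + \frac{1 + \left(-1 + \frac{1}{2}\right) + 7}{-7 + \left(-1 + \frac{1}{2}\right)}\right)^{2} = \left(-2 + \frac{1 - \frac{1}{2} + 7}{-7 - \frac{1}{2}}\right)^{2} = \left(-2 + \frac{1}{- \frac{15}{2}} \cdot \frac{15}{2}\right)^{2} = \left(-2 - 1\right)^{2} = \left(-3\right)^{2} = 9$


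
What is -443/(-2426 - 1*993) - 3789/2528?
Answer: -11834687/8643232 ≈ -1.3692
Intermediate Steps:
-443/(-2426 - 1*993) - 3789/2528 = -443/(-2426 - 993) - 3789*1/2528 = -443/(-3419) - 3789/2528 = -443*(-1/3419) - 3789/2528 = 443/3419 - 3789/2528 = -11834687/8643232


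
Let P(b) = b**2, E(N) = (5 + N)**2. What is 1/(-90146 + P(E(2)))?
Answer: -1/87745 ≈ -1.1397e-5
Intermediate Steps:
1/(-90146 + P(E(2))) = 1/(-90146 + ((5 + 2)**2)**2) = 1/(-90146 + (7**2)**2) = 1/(-90146 + 49**2) = 1/(-90146 + 2401) = 1/(-87745) = -1/87745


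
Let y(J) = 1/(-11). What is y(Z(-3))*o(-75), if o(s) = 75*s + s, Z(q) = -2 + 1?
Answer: 5700/11 ≈ 518.18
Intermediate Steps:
Z(q) = -1
y(J) = -1/11
o(s) = 76*s
y(Z(-3))*o(-75) = -76*(-75)/11 = -1/11*(-5700) = 5700/11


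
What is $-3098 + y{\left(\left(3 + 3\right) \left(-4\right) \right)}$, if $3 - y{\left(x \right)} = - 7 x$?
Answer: $-3263$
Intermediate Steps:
$y{\left(x \right)} = 3 + 7 x$ ($y{\left(x \right)} = 3 - - 7 x = 3 + 7 x$)
$-3098 + y{\left(\left(3 + 3\right) \left(-4\right) \right)} = -3098 + \left(3 + 7 \left(3 + 3\right) \left(-4\right)\right) = -3098 + \left(3 + 7 \cdot 6 \left(-4\right)\right) = -3098 + \left(3 + 7 \left(-24\right)\right) = -3098 + \left(3 - 168\right) = -3098 - 165 = -3263$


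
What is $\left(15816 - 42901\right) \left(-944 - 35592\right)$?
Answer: $989577560$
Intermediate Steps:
$\left(15816 - 42901\right) \left(-944 - 35592\right) = \left(-27085\right) \left(-36536\right) = 989577560$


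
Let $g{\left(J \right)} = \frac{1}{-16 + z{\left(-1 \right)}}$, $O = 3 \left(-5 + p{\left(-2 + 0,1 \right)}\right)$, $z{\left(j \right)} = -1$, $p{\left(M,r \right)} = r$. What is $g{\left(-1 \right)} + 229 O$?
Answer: $- \frac{46717}{17} \approx -2748.1$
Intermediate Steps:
$O = -12$ ($O = 3 \left(-5 + 1\right) = 3 \left(-4\right) = -12$)
$g{\left(J \right)} = - \frac{1}{17}$ ($g{\left(J \right)} = \frac{1}{-16 - 1} = \frac{1}{-17} = - \frac{1}{17}$)
$g{\left(-1 \right)} + 229 O = - \frac{1}{17} + 229 \left(-12\right) = - \frac{1}{17} - 2748 = - \frac{46717}{17}$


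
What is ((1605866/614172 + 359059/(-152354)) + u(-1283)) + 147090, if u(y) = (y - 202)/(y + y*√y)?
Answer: 944731126985166563153/6422798725132764 - 495*I*√1283/549124 ≈ 1.4709e+5 - 0.032288*I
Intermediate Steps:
u(y) = (-202 + y)/(y + y^(3/2))
((1605866/614172 + 359059/(-152354)) + u(-1283)) + 147090 = ((1605866/614172 + 359059/(-152354)) + (-202 - 1283)/(-1283 + (-1283)^(3/2))) + 147090 = ((1605866*(1/614172) + 359059*(-1/152354)) - 1485/(-1283 - 1283*I*√1283)) + 147090 = ((802933/307086 - 359059/152354) - 1485/(-1283 - 1283*I*√1283)) + 147090 = (3017015552/11696445111 - 1485/(-1283 - 1283*I*√1283)) + 147090 = 1720433128392542/11696445111 - 1485/(-1283 - 1283*I*√1283)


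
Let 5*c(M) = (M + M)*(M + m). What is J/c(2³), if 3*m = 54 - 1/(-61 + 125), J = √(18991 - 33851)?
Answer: 120*I*√3715/4991 ≈ 1.4655*I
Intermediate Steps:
J = 2*I*√3715 (J = √(-14860) = 2*I*√3715 ≈ 121.9*I)
m = 3455/192 (m = (54 - 1/(-61 + 125))/3 = (54 - 1/64)/3 = (⅓)*(3455/64) = 3455/192 ≈ 17.995)
c(M) = 2*M*(3455/192 + M)/5 (c(M) = ((M + M)*(M + 3455/192))/5 = ((2*M)*(3455/192 + M))/5 = (2*M*(3455/192 + M))/5 = 2*M*(3455/192 + M)/5)
J/c(2³) = (2*I*√3715)/(((1/480)*2³*(3455 + 192*2³))) = (2*I*√3715)/(((1/480)*8*(3455 + 192*8))) = (2*I*√3715)/(((1/480)*8*(3455 + 1536))) = (2*I*√3715)/(((1/480)*8*4991)) = (2*I*√3715)/(4991/60) = (2*I*√3715)*(60/4991) = 120*I*√3715/4991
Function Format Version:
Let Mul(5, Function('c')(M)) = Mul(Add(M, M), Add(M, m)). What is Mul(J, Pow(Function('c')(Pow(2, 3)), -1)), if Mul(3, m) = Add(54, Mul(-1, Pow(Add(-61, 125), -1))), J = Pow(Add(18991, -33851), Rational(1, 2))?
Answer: Mul(Rational(120, 4991), I, Pow(3715, Rational(1, 2))) ≈ Mul(1.4655, I)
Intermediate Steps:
J = Mul(2, I, Pow(3715, Rational(1, 2))) (J = Pow(-14860, Rational(1, 2)) = Mul(2, I, Pow(3715, Rational(1, 2))) ≈ Mul(121.90, I))
m = Rational(3455, 192) (m = Mul(Rational(1, 3), Add(54, Mul(-1, Pow(Add(-61, 125), -1)))) = Mul(Rational(1, 3), Add(54, Mul(-1, Pow(64, -1)))) = Mul(Rational(1, 3), Add(54, Mul(-1, Rational(1, 64)))) = Mul(Rational(1, 3), Add(54, Rational(-1, 64))) = Mul(Rational(1, 3), Rational(3455, 64)) = Rational(3455, 192) ≈ 17.995)
Function('c')(M) = Mul(Rational(2, 5), M, Add(Rational(3455, 192), M)) (Function('c')(M) = Mul(Rational(1, 5), Mul(Add(M, M), Add(M, Rational(3455, 192)))) = Mul(Rational(1, 5), Mul(Mul(2, M), Add(Rational(3455, 192), M))) = Mul(Rational(1, 5), Mul(2, M, Add(Rational(3455, 192), M))) = Mul(Rational(2, 5), M, Add(Rational(3455, 192), M)))
Mul(J, Pow(Function('c')(Pow(2, 3)), -1)) = Mul(Mul(2, I, Pow(3715, Rational(1, 2))), Pow(Mul(Rational(1, 480), Pow(2, 3), Add(3455, Mul(192, Pow(2, 3)))), -1)) = Mul(Mul(2, I, Pow(3715, Rational(1, 2))), Pow(Mul(Rational(1, 480), 8, Add(3455, Mul(192, 8))), -1)) = Mul(Mul(2, I, Pow(3715, Rational(1, 2))), Pow(Mul(Rational(1, 480), 8, Add(3455, 1536)), -1)) = Mul(Mul(2, I, Pow(3715, Rational(1, 2))), Pow(Mul(Rational(1, 480), 8, 4991), -1)) = Mul(Mul(2, I, Pow(3715, Rational(1, 2))), Pow(Rational(4991, 60), -1)) = Mul(Mul(2, I, Pow(3715, Rational(1, 2))), Rational(60, 4991)) = Mul(Rational(120, 4991), I, Pow(3715, Rational(1, 2)))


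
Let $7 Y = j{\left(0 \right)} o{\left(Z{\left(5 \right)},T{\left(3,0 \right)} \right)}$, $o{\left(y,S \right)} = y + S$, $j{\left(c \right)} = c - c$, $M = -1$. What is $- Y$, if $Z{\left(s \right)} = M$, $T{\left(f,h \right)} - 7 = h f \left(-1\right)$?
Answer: $0$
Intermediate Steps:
$T{\left(f,h \right)} = 7 - f h$ ($T{\left(f,h \right)} = 7 + h f \left(-1\right) = 7 + f h \left(-1\right) = 7 - f h$)
$Z{\left(s \right)} = -1$
$j{\left(c \right)} = 0$
$o{\left(y,S \right)} = S + y$
$Y = 0$ ($Y = \frac{0 \left(\left(7 - 3 \cdot 0\right) - 1\right)}{7} = \frac{0 \left(\left(7 + 0\right) - 1\right)}{7} = \frac{0 \left(7 - 1\right)}{7} = \frac{0 \cdot 6}{7} = \frac{1}{7} \cdot 0 = 0$)
$- Y = \left(-1\right) 0 = 0$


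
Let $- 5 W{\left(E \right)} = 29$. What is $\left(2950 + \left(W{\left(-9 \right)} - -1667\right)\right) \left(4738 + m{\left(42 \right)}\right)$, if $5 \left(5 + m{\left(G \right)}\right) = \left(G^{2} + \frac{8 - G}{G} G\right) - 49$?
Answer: $\frac{584377376}{25} \approx 2.3375 \cdot 10^{7}$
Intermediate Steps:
$W{\left(E \right)} = - \frac{29}{5}$ ($W{\left(E \right)} = \left(- \frac{1}{5}\right) 29 = - \frac{29}{5}$)
$m{\left(G \right)} = - \frac{66}{5} - \frac{G}{5} + \frac{G^{2}}{5}$ ($m{\left(G \right)} = -5 + \frac{\left(G^{2} + \frac{8 - G}{G} G\right) - 49}{5} = -5 + \frac{\left(G^{2} - \left(-8 + G\right)\right) - 49}{5} = -5 + \frac{\left(8 + G^{2} - G\right) - 49}{5} = -5 + \frac{-41 + G^{2} - G}{5} = -5 - \left(\frac{41}{5} - \frac{G^{2}}{5} + \frac{G}{5}\right) = - \frac{66}{5} - \frac{G}{5} + \frac{G^{2}}{5}$)
$\left(2950 + \left(W{\left(-9 \right)} - -1667\right)\right) \left(4738 + m{\left(42 \right)}\right) = \left(2950 - - \frac{8306}{5}\right) \left(4738 - \left(\frac{108}{5} - \frac{1764}{5}\right)\right) = \left(2950 + \left(- \frac{29}{5} + 1667\right)\right) \left(4738 - - \frac{1656}{5}\right) = \left(2950 + \frac{8306}{5}\right) \left(4738 - - \frac{1656}{5}\right) = \frac{23056 \left(4738 + \frac{1656}{5}\right)}{5} = \frac{23056}{5} \cdot \frac{25346}{5} = \frac{584377376}{25}$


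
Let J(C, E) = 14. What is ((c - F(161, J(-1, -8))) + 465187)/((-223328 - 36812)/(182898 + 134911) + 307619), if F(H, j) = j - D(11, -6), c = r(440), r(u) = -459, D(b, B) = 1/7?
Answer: 1033832359191/684346786417 ≈ 1.5107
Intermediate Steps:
D(b, B) = 1/7
c = -459
F(H, j) = -1/7 + j (F(H, j) = j - 1*1/7 = j - 1/7 = -1/7 + j)
((c - F(161, J(-1, -8))) + 465187)/((-223328 - 36812)/(182898 + 134911) + 307619) = ((-459 - (-1/7 + 14)) + 465187)/((-223328 - 36812)/(182898 + 134911) + 307619) = ((-459 - 1*97/7) + 465187)/(-260140/317809 + 307619) = ((-459 - 97/7) + 465187)/(-260140*1/317809 + 307619) = (-3310/7 + 465187)/(-260140/317809 + 307619) = 3252999/(7*(97763826631/317809)) = (3252999/7)*(317809/97763826631) = 1033832359191/684346786417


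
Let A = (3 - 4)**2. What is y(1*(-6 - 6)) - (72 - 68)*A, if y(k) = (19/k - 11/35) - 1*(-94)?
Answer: 37003/420 ≈ 88.102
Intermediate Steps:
A = 1 (A = (-1)**2 = 1)
y(k) = 3279/35 + 19/k (y(k) = (19/k - 11*1/35) + 94 = (19/k - 11/35) + 94 = (-11/35 + 19/k) + 94 = 3279/35 + 19/k)
y(1*(-6 - 6)) - (72 - 68)*A = (3279/35 + 19/((1*(-6 - 6)))) - (72 - 68) = (3279/35 + 19/((1*(-12)))) - 4 = (3279/35 + 19/(-12)) - 1*4 = (3279/35 + 19*(-1/12)) - 4 = (3279/35 - 19/12) - 4 = 38683/420 - 4 = 37003/420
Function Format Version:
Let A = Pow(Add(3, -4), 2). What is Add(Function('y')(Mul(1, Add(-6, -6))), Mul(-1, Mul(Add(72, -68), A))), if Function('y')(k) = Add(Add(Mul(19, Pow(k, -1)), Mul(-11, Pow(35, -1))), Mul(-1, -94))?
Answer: Rational(37003, 420) ≈ 88.102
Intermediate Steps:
A = 1 (A = Pow(-1, 2) = 1)
Function('y')(k) = Add(Rational(3279, 35), Mul(19, Pow(k, -1))) (Function('y')(k) = Add(Add(Mul(19, Pow(k, -1)), Mul(-11, Rational(1, 35))), 94) = Add(Add(Mul(19, Pow(k, -1)), Rational(-11, 35)), 94) = Add(Add(Rational(-11, 35), Mul(19, Pow(k, -1))), 94) = Add(Rational(3279, 35), Mul(19, Pow(k, -1))))
Add(Function('y')(Mul(1, Add(-6, -6))), Mul(-1, Mul(Add(72, -68), A))) = Add(Add(Rational(3279, 35), Mul(19, Pow(Mul(1, Add(-6, -6)), -1))), Mul(-1, Mul(Add(72, -68), 1))) = Add(Add(Rational(3279, 35), Mul(19, Pow(Mul(1, -12), -1))), Mul(-1, Mul(4, 1))) = Add(Add(Rational(3279, 35), Mul(19, Pow(-12, -1))), Mul(-1, 4)) = Add(Add(Rational(3279, 35), Mul(19, Rational(-1, 12))), -4) = Add(Add(Rational(3279, 35), Rational(-19, 12)), -4) = Add(Rational(38683, 420), -4) = Rational(37003, 420)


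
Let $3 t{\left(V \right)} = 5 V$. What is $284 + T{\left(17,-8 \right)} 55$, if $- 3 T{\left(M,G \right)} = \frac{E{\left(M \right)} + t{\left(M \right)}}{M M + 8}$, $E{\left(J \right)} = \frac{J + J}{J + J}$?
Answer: $\frac{68572}{243} \approx 282.19$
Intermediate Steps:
$E{\left(J \right)} = 1$ ($E{\left(J \right)} = \frac{2 J}{2 J} = 2 J \frac{1}{2 J} = 1$)
$t{\left(V \right)} = \frac{5 V}{3}$
$T{\left(M,G \right)} = - \frac{1 + \frac{5 M}{3}}{3 \left(8 + M^{2}\right)}$ ($T{\left(M,G \right)} = - \frac{\left(1 + \frac{5 M}{3}\right) \frac{1}{M M + 8}}{3} = - \frac{\left(1 + \frac{5 M}{3}\right) \frac{1}{M^{2} + 8}}{3} = - \frac{\left(1 + \frac{5 M}{3}\right) \frac{1}{8 + M^{2}}}{3} = - \frac{\frac{1}{8 + M^{2}} \left(1 + \frac{5 M}{3}\right)}{3} = - \frac{1 + \frac{5 M}{3}}{3 \left(8 + M^{2}\right)}$)
$284 + T{\left(17,-8 \right)} 55 = 284 + \frac{-3 - 85}{9 \left(8 + 17^{2}\right)} 55 = 284 + \frac{-3 - 85}{9 \left(8 + 289\right)} 55 = 284 + \frac{1}{9} \cdot \frac{1}{297} \left(-88\right) 55 = 284 - \frac{440}{243} = \frac{68572}{243}$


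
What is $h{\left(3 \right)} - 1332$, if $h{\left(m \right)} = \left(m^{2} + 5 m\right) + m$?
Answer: $-1305$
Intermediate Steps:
$h{\left(m \right)} = m^{2} + 6 m$
$h{\left(3 \right)} - 1332 = 3 \left(6 + 3\right) - 1332 = 3 \cdot 9 - 1332 = 27 - 1332 = -1305$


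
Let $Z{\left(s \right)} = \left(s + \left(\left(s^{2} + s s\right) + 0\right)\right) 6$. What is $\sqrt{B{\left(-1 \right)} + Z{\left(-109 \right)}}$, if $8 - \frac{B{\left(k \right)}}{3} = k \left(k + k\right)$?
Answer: $4 \sqrt{8871} \approx 376.74$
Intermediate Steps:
$B{\left(k \right)} = 24 - 6 k^{2}$ ($B{\left(k \right)} = 24 - 3 k \left(k + k\right) = 24 - 3 k 2 k = 24 - 3 \cdot 2 k^{2} = 24 - 6 k^{2}$)
$Z{\left(s \right)} = 6 s + 12 s^{2}$ ($Z{\left(s \right)} = \left(s + \left(\left(s^{2} + s^{2}\right) + 0\right)\right) 6 = \left(s + \left(2 s^{2} + 0\right)\right) 6 = \left(s + 2 s^{2}\right) 6 = 6 s + 12 s^{2}$)
$\sqrt{B{\left(-1 \right)} + Z{\left(-109 \right)}} = \sqrt{\left(24 - 6 \left(-1\right)^{2}\right) + 6 \left(-109\right) \left(1 + 2 \left(-109\right)\right)} = \sqrt{\left(24 - 6\right) + 6 \left(-109\right) \left(1 - 218\right)} = \sqrt{\left(24 - 6\right) + 6 \left(-109\right) \left(-217\right)} = \sqrt{18 + 141918} = \sqrt{141936} = 4 \sqrt{8871}$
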